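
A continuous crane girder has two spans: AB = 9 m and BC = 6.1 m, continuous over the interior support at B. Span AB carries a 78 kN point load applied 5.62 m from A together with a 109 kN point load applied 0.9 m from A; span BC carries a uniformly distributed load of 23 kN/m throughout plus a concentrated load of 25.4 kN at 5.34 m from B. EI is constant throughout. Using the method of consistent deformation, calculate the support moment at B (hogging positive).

M_B = 155.7 kN·m

Insert a hinge at B; M_B is the redundant, and each span becomes simply supported.
End slopes at the hinge B, treating each span as simply supported:
  span AB: point load 78 at a = 5.62: Pab(L + a)/(6LEI) = 401.1/EI
  span AB: point load 109 at a = 0.9: Pab(L + a)/(6LEI) = 145.7/EI
  span BC: UDL 23: wL³/(24EI) = 217.5/EI
  span BC: point load 25.4 at a = 5.34: Pab(L + b)/(6LEI) = 19.32/EI
  relative rotation θ_0 = (546.8 + 236.8)/EI = 783.7/EI
A unit hogging moment at B produces rotation L₁/(3EI) + L₂/(3EI) = 5.033/EI.
Compatibility: M_B·(L₁+L₂)/(3EI) = θ_0, giving M_B = 155.7 kN·m (hogging).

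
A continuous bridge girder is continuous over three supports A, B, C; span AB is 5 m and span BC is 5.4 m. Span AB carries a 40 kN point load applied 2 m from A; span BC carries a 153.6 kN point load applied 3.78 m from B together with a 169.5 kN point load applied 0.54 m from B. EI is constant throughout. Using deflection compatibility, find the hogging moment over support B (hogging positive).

M_B = 115.6 kN·m

Release continuity at B by inserting a hinge; the redundant is the internal moment M_B. The primary structure is two simply-supported spans AB and BC.
Discontinuity in slope at B on the released structure — sum the simple-span end rotations:
  span AB: point load 40 at a = 2: Pab(L + a)/(6LEI) = 56/EI
  span BC: point load 153.6 at a = 3.78: Pab(L + b)/(6LEI) = 203.8/EI
  span BC: point load 169.5 at a = 0.54: Pab(L + b)/(6LEI) = 140.9/EI
  relative rotation θ_0 = (56 + 344.7)/EI = 400.7/EI
A unit hogging moment at B produces rotation L₁/(3EI) + L₂/(3EI) = 3.467/EI.
Compatibility: M_B·(L₁+L₂)/(3EI) = θ_0, giving M_B = 115.6 kN·m (hogging).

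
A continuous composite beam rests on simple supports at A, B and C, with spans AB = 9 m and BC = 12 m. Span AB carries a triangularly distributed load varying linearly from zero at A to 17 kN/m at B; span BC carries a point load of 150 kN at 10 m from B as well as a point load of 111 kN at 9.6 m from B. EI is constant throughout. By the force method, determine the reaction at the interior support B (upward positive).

Take M_B as the redundant. Released structure: two simple spans AB and BC with a hinge at B.
Discontinuity in slope at B on the released structure — sum the simple-span end rotations:
  span AB: triangular load, peak 17: w₀L³/(45EI) = 275.4/EI
  span BC: point load 150 at a = 10: Pab(L + b)/(6LEI) = 583.3/EI
  span BC: point load 111 at a = 9.6: Pab(L + b)/(6LEI) = 511.5/EI
  relative rotation θ_0 = (275.4 + 1095)/EI = 1370/EI
A unit hogging moment at B produces rotation L₁/(3EI) + L₂/(3EI) = 7/EI.
Compatibility: M_B·(L₁+L₂)/(3EI) = θ_0, giving M_B = 195.7 kN·m (hogging).
Span AB, ΣM about A with M_B applied at B: R_B^{AB}·9 = 459 + 195.7, so R_B^{AB} = 72.75 kN and R_A = 76.5 − 72.75 = 3.75 kN.
Span BC, ΣM about C: R_B^{BC}·12 = 566.4 + 195.7, so R_B^{BC} = 63.51 kN and R_C = 261 − 63.51 = 197.5 kN.
R_B = 72.75 + 63.51 = 136.3 kN.

R_B = 136.3 kN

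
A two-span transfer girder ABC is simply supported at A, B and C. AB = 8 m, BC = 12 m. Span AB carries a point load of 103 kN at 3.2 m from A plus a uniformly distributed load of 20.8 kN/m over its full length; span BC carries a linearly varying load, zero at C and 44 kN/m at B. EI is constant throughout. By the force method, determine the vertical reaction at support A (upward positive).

Take M_B as the redundant. Released structure: two simple spans AB and BC with a hinge at B.
Rotations at B on the released spans (each span's end-slope, ×1/EI):
  span AB: point load 103 at a = 3.2: Pab(L + a)/(6LEI) = 369.2/EI
  span AB: UDL 20.8: wL³/(24EI) = 443.7/EI
  span BC: triangular load, peak 44: w₀L³/(45EI) = 1690/EI
  relative rotation θ_0 = (812.9 + 1690)/EI = 2502/EI
A unit hogging moment at B produces rotation L₁/(3EI) + L₂/(3EI) = 6.667/EI.
Slope continuity at B: θ_0 = M_B·6.667/EI, so M_B = 2502/6.667 = 375.4 kN·m (hogging).
Span AB, ΣM about A with M_B applied at B: R_B^{AB}·8 = 995.2 + 375.4, so R_B^{AB} = 171.3 kN and R_A = 269.4 − 171.3 = 98.08 kN.

R_A = 98.08 kN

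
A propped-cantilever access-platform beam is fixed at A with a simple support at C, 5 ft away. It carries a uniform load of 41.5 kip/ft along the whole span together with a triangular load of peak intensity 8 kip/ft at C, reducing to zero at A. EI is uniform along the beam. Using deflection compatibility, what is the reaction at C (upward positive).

R_C = 88.81 kip

Choose R_C as the redundant. The primary structure is the cantilever fixed at A.
Free-end deflection of the primary structure under the applied loading (downward +):
  UDL 41.5: wL⁴/(8EI) = 3242/EI
  triangular load, peak 8 at the free end: 11w₀L⁴/(120EI) = 458.3/EI
  δ_0 = 3701/EI
Tip deflection under a unit load at C: L³/(3EI) = 41.67/EI.
Compatibility at C: δ_0 − R_C·δ_{CC} = 0, so R_C = 3701/41.67 = 88.81 kip.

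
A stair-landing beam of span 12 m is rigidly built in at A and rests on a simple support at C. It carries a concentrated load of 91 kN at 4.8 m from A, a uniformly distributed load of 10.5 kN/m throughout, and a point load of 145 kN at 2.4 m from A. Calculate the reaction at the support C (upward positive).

Release the roller at C. Primary structure: cantilever fixed at A.
Deflection at C on the released cantilever, summing each load's contribution:
  point load 91 at a = 4.8: Pa²(3L − a)/(6EI) = 10903/EI
  UDL 10.5: wL⁴/(8EI) = 27216/EI
  point load 145 at a = 2.4: Pa²(3L − a)/(6EI) = 4677/EI
  δ_0 = 42796/EI
Tip deflection under a unit load at C: L³/(3EI) = 576/EI.
The prop prevents deflection at C: R_C = δ_0/δ_{CC} = 42796/576 = 74.3 kN.

R_C = 74.3 kN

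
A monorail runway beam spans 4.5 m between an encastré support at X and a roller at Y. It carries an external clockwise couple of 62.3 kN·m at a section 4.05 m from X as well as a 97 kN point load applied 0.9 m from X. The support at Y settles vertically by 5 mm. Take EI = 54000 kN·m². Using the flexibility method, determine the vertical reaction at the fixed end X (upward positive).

R_X = 79.9 kN

Choose R_Y as the redundant. The primary structure is the cantilever fixed at X.
Free-end deflection of the primary structure under the applied loading (downward +):
  clockwise couple 62.3 at a = 4.05: M₀a(2L − a)/(2EI) = 624.5/EI
  point load 97 at a = 0.9: Pa²(3L − a)/(6EI) = 165/EI
  δ_0 = 789.5/EI
Tip deflection under a unit load at Y: L³/(3EI) = 30.38/EI.
With EI = 54000 kN·m²: δ_0 = 0.01462 m and δ_{YY} = 0.000562 m/kN.
Compatibility — the beam at Y must follow the support down by 0.005 m: δ_0 − R_Y·δ_{YY} = 0.005, so R_Y = (0.01462 − 0.005)/0.000562 = 17.1 kN.
Vertical equilibrium: R_X = ΣP − R_Y = 97 − 17.1 = 79.9 kN.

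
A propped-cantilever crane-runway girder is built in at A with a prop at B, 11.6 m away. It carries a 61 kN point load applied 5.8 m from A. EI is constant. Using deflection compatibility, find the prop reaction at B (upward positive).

R_B = 19.06 kN

Remove the prop at B; the released (primary) structure is a cantilever built in at A.
Deflection at B on the released cantilever, summing each load's contribution:
  point load 61 at a = 5.8: Pa²(3L − a)/(6EI) = 9918/EI
Flexibility coefficient — unit upward force at B: δ_{BB} = L³/(3EI) = 520.3/EI.
The prop prevents deflection at B: R_B = δ_0/δ_{BB} = 9918/520.3 = 19.06 kN.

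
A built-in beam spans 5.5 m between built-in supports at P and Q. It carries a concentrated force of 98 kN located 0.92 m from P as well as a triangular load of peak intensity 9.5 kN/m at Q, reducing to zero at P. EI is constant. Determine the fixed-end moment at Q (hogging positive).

Take the two fixed-end moments M_P, M_Q as redundants; the released structure is the simple span PQ.
Simple-span end rotations at P and Q under the given loads:
  at P: point load 98 at a = 0.92: Pab(L + b)/(6LEI) = 126.1/EI
  at Q: point load 98 at a = 0.92: Pab(L + a)/(6LEI) = 80.33/EI
  at P: triangular load, peak 9.5: 7w₀L³/(360EI) = 30.73/EI
  at Q: triangular load, peak 9.5: w₀L³/(45EI) = 35.12/EI
  θ_P0 = 156.9/EI,  θ_Q0 = 115.5/EI
Flexibility coefficients: a unit moment at one end gives L/(3EI) there and L/(6EI) at the far end, so f₁₁ = f₂₂ = 1.833/EI and f₁₂ = f₂₁ = 0.9167/EI.
Compatibility — zero rotation at each built-in end:
  1.833 M_P + 0.9167 M_Q = 156.9
  0.9167 M_P + 1.833 M_Q = 115.5
Solving the pair gives M_P = 72.1 kN·m and M_Q = 26.93 kN·m (hogging).

M_Q = 26.93 kN·m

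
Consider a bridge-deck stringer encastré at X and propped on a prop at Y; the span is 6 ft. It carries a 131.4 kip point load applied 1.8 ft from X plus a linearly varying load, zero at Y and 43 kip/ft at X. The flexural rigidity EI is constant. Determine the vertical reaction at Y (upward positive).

Remove the prop at Y; the released (primary) structure is a cantilever built in at X.
Primary-structure tip deflection at Y by superposition:
  point load 131.4 at a = 1.8: Pa²(3L − a)/(6EI) = 1149/EI
  triangular load, peak 43 at the fixed end: w₀L⁴/(30EI) = 1858/EI
  δ_0 = 3007/EI
Tip deflection under a unit load at Y: L³/(3EI) = 72/EI.
The prop prevents deflection at Y: R_Y = δ_0/δ_{YY} = 3007/72 = 41.77 kip.

R_Y = 41.77 kip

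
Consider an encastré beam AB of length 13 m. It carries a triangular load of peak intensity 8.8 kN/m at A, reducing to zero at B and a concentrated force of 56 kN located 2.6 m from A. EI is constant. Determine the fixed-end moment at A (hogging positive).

Take the two fixed-end moments M_A, M_B as redundants; the released structure is the simple span AB.
Simple-span end rotations at A and B under the given loads:
  at A: triangular load, peak 8.8: w₀L³/(45EI) = 429.6/EI
  at B: triangular load, peak 8.8: 7w₀L³/(360EI) = 375.9/EI
  at A: point load 56 at a = 2.6: Pab(L + b)/(6LEI) = 454.3/EI
  at B: point load 56 at a = 2.6: Pab(L + a)/(6LEI) = 302.8/EI
  θ_A0 = 883.9/EI,  θ_B0 = 678.8/EI
Flexibility coefficients: a unit moment at one end gives L/(3EI) there and L/(6EI) at the far end, so f₁₁ = f₂₂ = 4.333/EI and f₁₂ = f₂₁ = 2.167/EI.
Compatibility — zero rotation at each built-in end:
  4.333 M_A + 2.167 M_B = 883.9
  2.167 M_A + 4.333 M_B = 678.8
Solving the pair gives M_A = 167.5 kN·m and M_B = 72.87 kN·m (hogging).

M_A = 167.5 kN·m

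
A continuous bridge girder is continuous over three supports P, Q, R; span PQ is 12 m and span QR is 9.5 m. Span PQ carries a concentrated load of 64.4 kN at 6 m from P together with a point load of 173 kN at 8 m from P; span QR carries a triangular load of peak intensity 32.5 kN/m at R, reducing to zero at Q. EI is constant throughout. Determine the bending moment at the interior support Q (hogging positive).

M_Q = 371 kN·m

Take M_Q as the redundant. Released structure: two simple spans PQ and QR with a hinge at Q.
End slopes at the hinge Q, treating each span as simply supported:
  span PQ: point load 64.4 at a = 6: Pab(L + a)/(6LEI) = 579.6/EI
  span PQ: point load 173 at a = 8: Pab(L + a)/(6LEI) = 1538/EI
  span QR: triangular load, peak 32.5: 7w₀L³/(360EI) = 541.8/EI
  relative rotation θ_0 = (2117 + 541.8)/EI = 2659/EI
A unit hogging moment at Q produces rotation L₁/(3EI) + L₂/(3EI) = 7.167/EI.
Compatibility: M_Q·(L₁+L₂)/(3EI) = θ_0, giving M_Q = 371 kN·m (hogging).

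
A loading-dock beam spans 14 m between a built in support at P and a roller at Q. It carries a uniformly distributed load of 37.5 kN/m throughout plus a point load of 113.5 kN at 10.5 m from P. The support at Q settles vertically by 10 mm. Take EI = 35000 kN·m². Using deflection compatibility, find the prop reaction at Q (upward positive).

R_Q = 268.3 kN

Take the reaction at Q as the redundant and release it; the primary structure is a cantilever fixed at P.
Primary-structure tip deflection at Q by superposition:
  UDL 37.5: wL⁴/(8EI) = 180075/EI
  point load 113.5 at a = 10.5: Pa²(3L − a)/(6EI) = 65695/EI
  δ_0 = 245770/EI
Tip deflection under a unit load at Q: L³/(3EI) = 914.7/EI.
With EI = 35000 kN·m²: δ_0 = 7.022 m and δ_{QQ} = 0.026133 m/kN.
Compatibility — the beam at Q must follow the support down by 0.01 m: δ_0 − R_Q·δ_{QQ} = 0.01, so R_Q = (7.022 − 0.01)/0.026133 = 268.3 kN.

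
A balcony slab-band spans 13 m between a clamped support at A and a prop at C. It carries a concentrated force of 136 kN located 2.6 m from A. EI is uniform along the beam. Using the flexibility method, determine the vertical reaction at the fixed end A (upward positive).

Take the reaction at C as the redundant and release it; the primary structure is a cantilever fixed at A.
Deflection at C on the released cantilever, summing each load's contribution:
  point load 136 at a = 2.6: Pa²(3L − a)/(6EI) = 5577/EI
Tip deflection under a unit load at C: L³/(3EI) = 732.3/EI.
Compatibility at C: δ_0 − R_C·δ_{CC} = 0, so R_C = 5577/732.3 = 7.616 kN.
Vertical equilibrium: R_A = ΣP − R_C = 136 − 7.616 = 128.4 kN.

R_A = 128.4 kN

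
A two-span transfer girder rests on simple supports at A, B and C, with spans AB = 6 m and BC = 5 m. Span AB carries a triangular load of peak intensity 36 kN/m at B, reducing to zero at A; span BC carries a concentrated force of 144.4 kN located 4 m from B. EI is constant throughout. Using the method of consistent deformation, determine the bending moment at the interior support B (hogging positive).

M_B = 78.63 kN·m

Insert a hinge at B; M_B is the redundant, and each span becomes simply supported.
Discontinuity in slope at B on the released structure — sum the simple-span end rotations:
  span AB: triangular load, peak 36: w₀L³/(45EI) = 172.8/EI
  span BC: point load 144.4 at a = 4: Pab(L + b)/(6LEI) = 115.5/EI
  relative rotation θ_0 = (172.8 + 115.5)/EI = 288.3/EI
A unit hogging moment at B produces rotation L₁/(3EI) + L₂/(3EI) = 3.667/EI.
Compatibility: M_B·(L₁+L₂)/(3EI) = θ_0, giving M_B = 78.63 kN·m (hogging).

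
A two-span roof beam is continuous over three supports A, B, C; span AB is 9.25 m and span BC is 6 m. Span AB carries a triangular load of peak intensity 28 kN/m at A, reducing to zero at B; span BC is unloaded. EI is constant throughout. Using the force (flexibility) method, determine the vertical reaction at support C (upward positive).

Insert a hinge at B; M_B is the redundant, and each span becomes simply supported.
Rotations at B on the released spans (each span's end-slope, ×1/EI):
  span AB: triangular load, peak 28: 7w₀L³/(360EI) = 430.9/EI
  relative rotation θ_0 = (430.9 + 0)/EI = 430.9/EI
A unit hogging moment at B produces rotation L₁/(3EI) + L₂/(3EI) = 5.083/EI.
Slope continuity at B: θ_0 = M_B·5.083/EI, so M_B = 430.9/5.083 = 84.77 kN·m (hogging).
Span BC, ΣM about C: R_B^{BC}·6 = 0 + 84.77, so R_B^{BC} = 14.13 kN and R_C = 0 − 14.13 = -14.13 kN.

R_C = -14.13 kN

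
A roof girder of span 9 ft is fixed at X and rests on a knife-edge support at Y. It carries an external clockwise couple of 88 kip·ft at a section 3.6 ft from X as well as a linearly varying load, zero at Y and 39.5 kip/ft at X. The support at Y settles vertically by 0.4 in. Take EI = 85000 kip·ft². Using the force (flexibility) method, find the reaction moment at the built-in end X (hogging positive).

Choose R_Y as the redundant. The primary structure is the cantilever fixed at X.
Downward deflection at the released point Y due to the loads:
  clockwise couple 88 at a = 3.6: M₀a(2L − a)/(2EI) = 2281/EI
  triangular load, peak 39.5 at the fixed end: w₀L⁴/(30EI) = 8639/EI
  δ_0 = 10920/EI
Flexibility coefficient — unit upward force at Y: δ_{YY} = L³/(3EI) = 243/EI.
With EI = 85000 kip·ft²: δ_0 = 0.12847 ft and δ_{YY} = 0.002859 ft/kip.
Compatibility — the beam at Y must follow the support down by 0.03333 ft: δ_0 − R_Y·δ_{YY} = 0.03333, so R_Y = (0.12847 − 0.03333)/0.002859 = 33.28 kip.
Moment equilibrium about X: M_X = Σ(load moments about X) − R_Y·L = 621.2 − 33.28×9 = 321.8 kip·ft.

M_X = 321.8 kip·ft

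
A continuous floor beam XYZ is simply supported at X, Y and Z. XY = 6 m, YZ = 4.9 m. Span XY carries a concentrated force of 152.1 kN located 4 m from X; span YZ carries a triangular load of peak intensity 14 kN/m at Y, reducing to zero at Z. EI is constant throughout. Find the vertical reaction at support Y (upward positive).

Take M_Y as the redundant. Released structure: two simple spans XY and YZ with a hinge at Y.
Rotations at Y on the released spans (each span's end-slope, ×1/EI):
  span XY: point load 152.1 at a = 4: Pab(L + a)/(6LEI) = 338/EI
  span YZ: triangular load, peak 14: w₀L³/(45EI) = 36.6/EI
  relative rotation θ_0 = (338 + 36.6)/EI = 374.6/EI
A unit hogging moment at Y produces rotation L₁/(3EI) + L₂/(3EI) = 3.633/EI.
Compatibility: M_Y·(L₁+L₂)/(3EI) = θ_0, giving M_Y = 103.1 kN·m (hogging).
Span XY, ΣM about X with M_Y applied at Y: R_Y^{XY}·6 = 608.4 + 103.1, so R_Y^{XY} = 118.6 kN and R_X = 152.1 − 118.6 = 33.52 kN.
Span YZ, ΣM about Z: R_Y^{YZ}·4.9 = 112 + 103.1, so R_Y^{YZ} = 43.91 kN and R_Z = 34.3 − 43.91 = -9.608 kN.
R_Y = 118.6 + 43.91 = 162.5 kN.

R_Y = 162.5 kN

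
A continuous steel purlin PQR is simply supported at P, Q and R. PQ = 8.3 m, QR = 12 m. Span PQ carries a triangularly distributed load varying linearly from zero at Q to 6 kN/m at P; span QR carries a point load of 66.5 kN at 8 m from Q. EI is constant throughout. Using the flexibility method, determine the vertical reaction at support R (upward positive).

R_R = 37.69 kN

Insert a hinge at Q; M_Q is the redundant, and each span becomes simply supported.
Rotations at Q on the released spans (each span's end-slope, ×1/EI):
  span PQ: triangular load, peak 6: 7w₀L³/(360EI) = 66.71/EI
  span QR: point load 66.5 at a = 8: Pab(L + b)/(6LEI) = 472.9/EI
  relative rotation θ_0 = (66.71 + 472.9)/EI = 539.6/EI
A unit hogging moment at Q produces rotation L₁/(3EI) + L₂/(3EI) = 6.767/EI.
Slope continuity at Q: θ_0 = M_Q·6.767/EI, so M_Q = 539.6/6.767 = 79.74 kN·m (hogging).
Span QR, ΣM about R: R_Q^{QR}·12 = 266 + 79.74, so R_Q^{QR} = 28.81 kN and R_R = 66.5 − 28.81 = 37.69 kN.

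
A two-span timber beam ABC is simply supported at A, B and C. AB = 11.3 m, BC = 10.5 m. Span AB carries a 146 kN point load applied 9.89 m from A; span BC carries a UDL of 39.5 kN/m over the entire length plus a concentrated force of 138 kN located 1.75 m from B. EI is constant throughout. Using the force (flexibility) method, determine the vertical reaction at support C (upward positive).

R_C = 188.6 kN

Release continuity at B by inserting a hinge; the redundant is the internal moment M_B. The primary structure is two simply-supported spans AB and BC.
Rotations at B on the released spans (each span's end-slope, ×1/EI):
  span AB: point load 146 at a = 9.89: Pab(L + a)/(6LEI) = 636.3/EI
  span BC: UDL 39.5: wL³/(24EI) = 1905/EI
  span BC: point load 138 at a = 1.75: Pab(L + b)/(6LEI) = 645.7/EI
  relative rotation θ_0 = (636.3 + 2551)/EI = 3187/EI
A unit hogging moment at B produces rotation L₁/(3EI) + L₂/(3EI) = 7.267/EI.
Compatibility: M_B·(L₁+L₂)/(3EI) = θ_0, giving M_B = 438.6 kN·m (hogging).
Span BC, ΣM about C: R_B^{BC}·10.5 = 3385 + 438.6, so R_B^{BC} = 364.1 kN and R_C = 552.8 − 364.1 = 188.6 kN.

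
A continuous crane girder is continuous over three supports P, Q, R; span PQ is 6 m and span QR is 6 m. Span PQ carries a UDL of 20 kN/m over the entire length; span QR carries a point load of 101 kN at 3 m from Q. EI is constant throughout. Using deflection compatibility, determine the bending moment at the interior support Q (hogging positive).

M_Q = 101.8 kN·m

Insert a hinge at Q; M_Q is the redundant, and each span becomes simply supported.
Rotations at Q on the released spans (each span's end-slope, ×1/EI):
  span PQ: UDL 20: wL³/(24EI) = 180/EI
  span QR: point load 101 at a = 3: Pab(L + b)/(6LEI) = 227.2/EI
  relative rotation θ_0 = (180 + 227.2)/EI = 407.2/EI
A unit hogging moment at Q produces rotation L₁/(3EI) + L₂/(3EI) = 4/EI.
Compatibility: M_Q·(L₁+L₂)/(3EI) = θ_0, giving M_Q = 101.8 kN·m (hogging).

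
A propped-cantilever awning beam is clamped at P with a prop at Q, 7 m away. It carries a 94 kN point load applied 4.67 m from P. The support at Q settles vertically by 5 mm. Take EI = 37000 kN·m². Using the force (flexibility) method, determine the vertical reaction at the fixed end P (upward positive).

Choose R_Q as the redundant. The primary structure is the cantilever fixed at P.
Deflection at Q on the released cantilever, summing each load's contribution:
  point load 94 at a = 4.67: Pa²(3L − a)/(6EI) = 5580/EI
Tip deflection under a unit load at Q: L³/(3EI) = 114.3/EI.
With EI = 37000 kN·m²: δ_0 = 0.1508 m and δ_{QQ} = 0.00309 m/kN.
Compatibility — the beam at Q must follow the support down by 0.005 m: δ_0 − R_Q·δ_{QQ} = 0.005, so R_Q = (0.1508 − 0.005)/0.00309 = 47.18 kN.
Vertical equilibrium: R_P = ΣP − R_Q = 94 − 47.18 = 46.82 kN.

R_P = 46.82 kN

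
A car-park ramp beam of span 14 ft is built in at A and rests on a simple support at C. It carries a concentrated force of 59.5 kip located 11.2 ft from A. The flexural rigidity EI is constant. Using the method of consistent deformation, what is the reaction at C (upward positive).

R_C = 41.89 kip

Release the roller at C. Primary structure: cantilever fixed at A.
Free-end deflection of the primary structure under the applied loading (downward +):
  point load 59.5 at a = 11.2: Pa²(3L − a)/(6EI) = 38314/EI
Tip deflection under a unit load at C: L³/(3EI) = 914.7/EI.
The prop prevents deflection at C: R_C = δ_0/δ_{CC} = 38314/914.7 = 41.89 kip.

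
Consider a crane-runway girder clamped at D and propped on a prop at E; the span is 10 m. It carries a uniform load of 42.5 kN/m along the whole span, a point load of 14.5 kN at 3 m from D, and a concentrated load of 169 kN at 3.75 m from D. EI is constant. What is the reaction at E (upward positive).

R_E = 192.3 kN

Take the reaction at E as the redundant and release it; the primary structure is a cantilever fixed at D.
Primary-structure tip deflection at E by superposition:
  UDL 42.5: wL⁴/(8EI) = 53125/EI
  point load 14.5 at a = 3: Pa²(3L − a)/(6EI) = 587.2/EI
  point load 169 at a = 3.75: Pa²(3L − a)/(6EI) = 10397/EI
  δ_0 = 64110/EI
Flexibility coefficient — unit upward force at E: δ_{EE} = L³/(3EI) = 333.3/EI.
The prop prevents deflection at E: R_E = δ_0/δ_{EE} = 64110/333.3 = 192.3 kN.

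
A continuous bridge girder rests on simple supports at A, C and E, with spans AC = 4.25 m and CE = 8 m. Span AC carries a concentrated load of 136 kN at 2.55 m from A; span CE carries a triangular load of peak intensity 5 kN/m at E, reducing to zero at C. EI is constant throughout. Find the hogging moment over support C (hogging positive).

M_C = 50.69 kN·m

Insert a hinge at C; M_C is the redundant, and each span becomes simply supported.
Rotations at C on the released spans (each span's end-slope, ×1/EI):
  span AC: point load 136 at a = 2.55: Pab(L + a)/(6LEI) = 157.2/EI
  span CE: triangular load, peak 5: 7w₀L³/(360EI) = 49.78/EI
  relative rotation θ_0 = (157.2 + 49.78)/EI = 207/EI
A unit hogging moment at C produces rotation L₁/(3EI) + L₂/(3EI) = 4.083/EI.
Slope continuity at C: θ_0 = M_C·4.083/EI, so M_C = 207/4.083 = 50.69 kN·m (hogging).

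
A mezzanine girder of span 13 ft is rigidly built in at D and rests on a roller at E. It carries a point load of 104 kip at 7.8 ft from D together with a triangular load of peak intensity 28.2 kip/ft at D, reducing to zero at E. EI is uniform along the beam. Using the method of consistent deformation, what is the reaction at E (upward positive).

R_E = 81.59 kip

Remove the prop at E; the released (primary) structure is a cantilever built in at D.
Deflection at E on the released cantilever, summing each load's contribution:
  point load 104 at a = 7.8: Pa²(3L − a)/(6EI) = 32902/EI
  triangular load, peak 28.2 at the fixed end: w₀L⁴/(30EI) = 26847/EI
  δ_0 = 59750/EI
Tip deflection under a unit load at E: L³/(3EI) = 732.3/EI.
Compatibility at E: δ_0 − R_E·δ_{EE} = 0, so R_E = 59750/732.3 = 81.59 kip.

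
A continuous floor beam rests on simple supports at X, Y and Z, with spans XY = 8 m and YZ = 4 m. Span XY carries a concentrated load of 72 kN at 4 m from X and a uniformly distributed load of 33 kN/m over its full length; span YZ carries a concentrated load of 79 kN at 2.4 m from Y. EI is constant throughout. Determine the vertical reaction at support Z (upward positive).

R_Z = -19.02 kN

Release continuity at Y by inserting a hinge; the redundant is the internal moment M_Y. The primary structure is two simply-supported spans XY and YZ.
End slopes at the hinge Y, treating each span as simply supported:
  span XY: point load 72 at a = 4: Pab(L + a)/(6LEI) = 288/EI
  span XY: UDL 33: wL³/(24EI) = 704/EI
  span YZ: point load 79 at a = 2.4: Pab(L + b)/(6LEI) = 70.78/EI
  relative rotation θ_0 = (992 + 70.78)/EI = 1063/EI
A unit hogging moment at Y produces rotation L₁/(3EI) + L₂/(3EI) = 4/EI.
Compatibility: M_Y·(L₁+L₂)/(3EI) = θ_0, giving M_Y = 265.7 kN·m (hogging).
Span YZ, ΣM about Z: R_Y^{YZ}·4 = 126.4 + 265.7, so R_Y^{YZ} = 98.02 kN and R_Z = 79 − 98.02 = -19.02 kN.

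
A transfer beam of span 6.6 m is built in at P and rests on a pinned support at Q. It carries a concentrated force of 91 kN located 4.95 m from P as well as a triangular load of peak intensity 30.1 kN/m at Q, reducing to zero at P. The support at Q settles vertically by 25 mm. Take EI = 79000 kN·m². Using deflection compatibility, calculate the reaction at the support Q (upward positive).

Release the roller at Q. Primary structure: cantilever fixed at P.
Free-end deflection of the primary structure under the applied loading (downward +):
  point load 91 at a = 4.95: Pa²(3L − a)/(6EI) = 5519/EI
  triangular load, peak 30.1 at the free end: 11w₀L⁴/(120EI) = 5235/EI
  δ_0 = 10754/EI
Tip deflection under a unit load at Q: L³/(3EI) = 95.83/EI.
With EI = 79000 kN·m²: δ_0 = 0.13613 m and δ_{QQ} = 0.001213 m/kN.
Compatibility — the beam at Q must follow the support down by 0.025 m: δ_0 − R_Q·δ_{QQ} = 0.025, so R_Q = (0.13613 − 0.025)/0.001213 = 91.61 kN.

R_Q = 91.61 kN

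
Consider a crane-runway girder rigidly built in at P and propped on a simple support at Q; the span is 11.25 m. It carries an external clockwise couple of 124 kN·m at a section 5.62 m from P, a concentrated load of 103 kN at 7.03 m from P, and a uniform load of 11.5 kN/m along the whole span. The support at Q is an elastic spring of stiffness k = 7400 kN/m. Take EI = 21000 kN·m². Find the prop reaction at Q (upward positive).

R_Q = 108 kN

Release the roller at Q. Primary structure: cantilever fixed at P.
Deflection at Q on the released cantilever, summing each load's contribution:
  clockwise couple 124 at a = 5.62: M₀a(2L − a)/(2EI) = 5882/EI
  point load 103 at a = 7.03: Pa²(3L − a)/(6EI) = 22669/EI
  UDL 11.5: wL⁴/(8EI) = 23026/EI
  δ_0 = 51577/EI
Tip deflection under a unit load at Q: L³/(3EI) = 474.6/EI.
With EI = 21000 kN·m²: δ_0 = 2.456 m and δ_{QQ} = 0.0226 m/kN.
Compatibility — the spring shortens by R_Q/k under the reaction it provides: δ_0 − R_Q·δ_{QQ} = R_Q/k. With 1/k = 0.000135 m/kN, R_Q = δ_0 / (δ_{QQ} + 1/k) = 2.456 / (0.0226 + 0.000135) = 108 kN.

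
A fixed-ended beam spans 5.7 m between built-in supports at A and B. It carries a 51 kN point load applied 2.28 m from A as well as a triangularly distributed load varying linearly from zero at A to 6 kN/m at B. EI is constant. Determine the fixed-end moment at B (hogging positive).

M_B = 37.65 kN·m

Take the two fixed-end moments M_A, M_B as redundants; the released structure is the simple span AB.
On the primary (simply-supported) span, the end slopes from the loading are:
  at A: point load 51 at a = 2.28: Pab(L + b)/(6LEI) = 106/EI
  at B: point load 51 at a = 2.28: Pab(L + a)/(6LEI) = 92.79/EI
  at A: triangular load, peak 6: 7w₀L³/(360EI) = 21.61/EI
  at B: triangular load, peak 6: w₀L³/(45EI) = 24.69/EI
  θ_A0 = 127.7/EI,  θ_B0 = 117.5/EI
Flexibility coefficients: a unit moment at one end gives L/(3EI) there and L/(6EI) at the far end, so f₁₁ = f₂₂ = 1.9/EI and f₁₂ = f₂₁ = 0.95/EI.
Compatibility — zero rotation at each built-in end:
  1.9 M_A + 0.95 M_B = 127.7
  0.95 M_A + 1.9 M_B = 117.5
Solving the pair gives M_A = 48.36 kN·m and M_B = 37.65 kN·m (hogging).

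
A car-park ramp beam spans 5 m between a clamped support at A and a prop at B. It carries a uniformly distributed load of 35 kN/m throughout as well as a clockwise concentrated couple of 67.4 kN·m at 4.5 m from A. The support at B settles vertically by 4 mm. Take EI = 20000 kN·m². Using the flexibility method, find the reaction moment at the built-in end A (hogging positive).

Remove the prop at B; the released (primary) structure is a cantilever built in at A.
Deflection at B on the released cantilever, summing each load's contribution:
  UDL 35: wL⁴/(8EI) = 2734/EI
  clockwise couple 67.4 at a = 4.5: M₀a(2L − a)/(2EI) = 834.1/EI
  δ_0 = 3568/EI
Tip deflection under a unit load at B: L³/(3EI) = 41.67/EI.
With EI = 20000 kN·m²: δ_0 = 0.17842 m and δ_{BB} = 0.002083 m/kN.
Compatibility — the beam at B must follow the support down by 0.004 m: δ_0 − R_B·δ_{BB} = 0.004, so R_B = (0.17842 − 0.004)/0.002083 = 83.72 kN.
Moment equilibrium about A: M_A = Σ(load moments about A) − R_B·L = 504.9 − 83.72×5 = 86.29 kN·m.

M_A = 86.29 kN·m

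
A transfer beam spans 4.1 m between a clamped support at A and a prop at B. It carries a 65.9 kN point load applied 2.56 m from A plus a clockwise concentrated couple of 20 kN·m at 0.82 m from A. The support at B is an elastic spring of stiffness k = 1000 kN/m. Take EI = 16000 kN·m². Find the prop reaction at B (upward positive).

R_B = 19.54 kN

Choose R_B as the redundant. The primary structure is the cantilever fixed at A.
Downward deflection at the released point B due to the loads:
  point load 65.9 at a = 2.56: Pa²(3L − a)/(6EI) = 701.1/EI
  clockwise couple 20 at a = 0.82: M₀a(2L − a)/(2EI) = 60.52/EI
  δ_0 = 761.6/EI
Flexibility coefficient — unit upward force at B: δ_{BB} = L³/(3EI) = 22.97/EI.
With EI = 16000 kN·m²: δ_0 = 0.0476 m and δ_{BB} = 0.001436 m/kN.
Compatibility — the spring shortens by R_B/k under the reaction it provides: δ_0 − R_B·δ_{BB} = R_B/k. With 1/k = 0.001 m/kN, R_B = δ_0 / (δ_{BB} + 1/k) = 0.0476 / (0.001436 + 0.001) = 19.54 kN.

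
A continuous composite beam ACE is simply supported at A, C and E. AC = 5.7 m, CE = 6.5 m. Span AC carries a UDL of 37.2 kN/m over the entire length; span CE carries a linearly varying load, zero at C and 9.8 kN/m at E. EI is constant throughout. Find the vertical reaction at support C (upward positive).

Release continuity at C by inserting a hinge; the redundant is the internal moment M_C. The primary structure is two simply-supported spans AC and CE.
Rotations at C on the released spans (each span's end-slope, ×1/EI):
  span AC: UDL 37.2: wL³/(24EI) = 287/EI
  span CE: triangular load, peak 9.8: 7w₀L³/(360EI) = 52.33/EI
  relative rotation θ_0 = (287 + 52.33)/EI = 339.4/EI
A unit hogging moment at C produces rotation L₁/(3EI) + L₂/(3EI) = 4.067/EI.
Compatibility: M_C·(L₁+L₂)/(3EI) = θ_0, giving M_C = 83.45 kN·m (hogging).
Span AC, ΣM about A with M_C applied at C: R_C^{AC}·5.7 = 604.3 + 83.45, so R_C^{AC} = 120.7 kN and R_A = 212 − 120.7 = 91.38 kN.
Span CE, ΣM about E: R_C^{CE}·6.5 = 69.01 + 83.45, so R_C^{CE} = 23.46 kN and R_E = 31.85 − 23.46 = 8.394 kN.
R_C = 120.7 + 23.46 = 144.1 kN.

R_C = 144.1 kN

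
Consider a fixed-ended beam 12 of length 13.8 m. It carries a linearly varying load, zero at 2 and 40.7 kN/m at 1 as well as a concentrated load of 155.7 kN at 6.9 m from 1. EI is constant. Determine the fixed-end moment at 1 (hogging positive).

M_1 = 656.1 kN·m

Release both end moments; the primary structure is a simply-supported span 12 with redundants M_1 and M_2.
On the primary (simply-supported) span, the end slopes from the loading are:
  at 1: triangular load, peak 40.7: w₀L³/(45EI) = 2377/EI
  at 2: triangular load, peak 40.7: 7w₀L³/(360EI) = 2080/EI
  at 1: point load 155.7 at a = 6.9: Pab(L + b)/(6LEI) = 1853/EI
  at 2: point load 155.7 at a = 6.9: Pab(L + a)/(6LEI) = 1853/EI
  θ_10 = 4230/EI,  θ_20 = 3933/EI
Flexibility coefficients: a unit moment at one end gives L/(3EI) there and L/(6EI) at the far end, so f₁₁ = f₂₂ = 4.6/EI and f₁₂ = f₂₁ = 2.3/EI.
Compatibility — zero rotation at each built-in end:
  4.6 M_1 + 2.3 M_2 = 4230
  2.3 M_1 + 4.6 M_2 = 3933
Solving the pair gives M_1 = 656.1 kN·m and M_2 = 526.9 kN·m (hogging).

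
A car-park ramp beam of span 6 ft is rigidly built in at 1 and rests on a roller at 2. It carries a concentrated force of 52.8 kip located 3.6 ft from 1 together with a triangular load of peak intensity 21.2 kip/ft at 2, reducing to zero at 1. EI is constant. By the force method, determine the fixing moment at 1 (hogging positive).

M_1 = 97.74 kip·ft

Remove the prop at 2; the released (primary) structure is a cantilever built in at 1.
Deflection at 2 on the released cantilever, summing each load's contribution:
  point load 52.8 at a = 3.6: Pa²(3L − a)/(6EI) = 1642/EI
  triangular load, peak 21.2 at the free end: 11w₀L⁴/(120EI) = 2519/EI
  δ_0 = 4161/EI
Flexibility coefficient — unit upward force at 2: δ_{22} = L³/(3EI) = 72/EI.
Compatibility at 2: δ_0 − R_2·δ_{22} = 0, so R_2 = 4161/72 = 57.79 kip.
Moment equilibrium about 1: M_1 = Σ(load moments about 1) − R_2·L = 444.5 − 57.79×6 = 97.74 kip·ft.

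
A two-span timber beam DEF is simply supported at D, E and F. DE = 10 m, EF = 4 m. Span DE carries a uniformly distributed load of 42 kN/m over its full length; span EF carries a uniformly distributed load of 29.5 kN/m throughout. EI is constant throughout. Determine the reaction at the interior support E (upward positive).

R_E = 406.1 kN

Take M_E as the redundant. Released structure: two simple spans DE and EF with a hinge at E.
Rotations at E on the released spans (each span's end-slope, ×1/EI):
  span DE: UDL 42: wL³/(24EI) = 1750/EI
  span EF: UDL 29.5: wL³/(24EI) = 78.67/EI
  relative rotation θ_0 = (1750 + 78.67)/EI = 1829/EI
A unit hogging moment at E produces rotation L₁/(3EI) + L₂/(3EI) = 4.667/EI.
Slope continuity at E: θ_0 = M_E·4.667/EI, so M_E = 1829/4.667 = 391.9 kN·m (hogging).
Span DE, ΣM about D with M_E applied at E: R_E^{DE}·10 = 2100 + 391.9, so R_E^{DE} = 249.2 kN and R_D = 420 − 249.2 = 170.8 kN.
Span EF, ΣM about F: R_E^{EF}·4 = 236 + 391.9, so R_E^{EF} = 157 kN and R_F = 118 − 157 = -38.96 kN.
R_E = 249.2 + 157 = 406.1 kN.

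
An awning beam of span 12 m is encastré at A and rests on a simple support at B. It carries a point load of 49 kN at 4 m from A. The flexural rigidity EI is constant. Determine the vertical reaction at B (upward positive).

R_B = 7.259 kN

Take the reaction at B as the redundant and release it; the primary structure is a cantilever fixed at A.
Downward deflection at the released point B due to the loads:
  point load 49 at a = 4: Pa²(3L − a)/(6EI) = 4181/EI
Tip deflection under a unit load at B: L³/(3EI) = 576/EI.
The prop prevents deflection at B: R_B = δ_0/δ_{BB} = 4181/576 = 7.259 kN.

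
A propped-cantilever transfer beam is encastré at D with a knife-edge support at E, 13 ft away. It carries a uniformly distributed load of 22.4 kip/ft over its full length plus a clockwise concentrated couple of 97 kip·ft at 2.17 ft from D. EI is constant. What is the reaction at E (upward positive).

Remove the prop at E; the released (primary) structure is a cantilever built in at D.
Primary-structure tip deflection at E by superposition:
  UDL 22.4: wL⁴/(8EI) = 79971/EI
  clockwise couple 97 at a = 2.17: M₀a(2L − a)/(2EI) = 2508/EI
  δ_0 = 82479/EI
Flexibility coefficient — unit upward force at E: δ_{EE} = L³/(3EI) = 732.3/EI.
Compatibility at E: δ_0 − R_E·δ_{EE} = 0, so R_E = 82479/732.3 = 112.6 kip.

R_E = 112.6 kip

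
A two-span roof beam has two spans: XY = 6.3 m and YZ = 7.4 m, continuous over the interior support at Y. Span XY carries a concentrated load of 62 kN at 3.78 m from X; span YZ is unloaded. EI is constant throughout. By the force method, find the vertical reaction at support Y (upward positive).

R_Y = 47.33 kN

Insert a hinge at Y; M_Y is the redundant, and each span becomes simply supported.
Rotations at Y on the released spans (each span's end-slope, ×1/EI):
  span XY: point load 62 at a = 3.78: Pab(L + a)/(6LEI) = 157.5/EI
  relative rotation θ_0 = (157.5 + 0)/EI = 157.5/EI
A unit hogging moment at Y produces rotation L₁/(3EI) + L₂/(3EI) = 4.567/EI.
Slope continuity at Y: θ_0 = M_Y·4.567/EI, so M_Y = 157.5/4.567 = 34.49 kN·m (hogging).
Span XY, ΣM about X with M_Y applied at Y: R_Y^{XY}·6.3 = 234.4 + 34.49, so R_Y^{XY} = 42.67 kN and R_X = 62 − 42.67 = 19.33 kN.
Span YZ, ΣM about Z: R_Y^{YZ}·7.4 = 0 + 34.49, so R_Y^{YZ} = 4.66 kN and R_Z = 0 − 4.66 = -4.66 kN.
R_Y = 42.67 + 4.66 = 47.33 kN.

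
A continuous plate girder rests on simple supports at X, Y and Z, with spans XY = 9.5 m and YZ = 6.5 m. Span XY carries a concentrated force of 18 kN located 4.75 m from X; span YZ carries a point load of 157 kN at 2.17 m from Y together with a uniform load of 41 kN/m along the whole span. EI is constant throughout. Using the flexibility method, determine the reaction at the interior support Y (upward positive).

R_Y = 294.5 kN

Release continuity at Y by inserting a hinge; the redundant is the internal moment M_Y. The primary structure is two simply-supported spans XY and YZ.
Discontinuity in slope at Y on the released structure — sum the simple-span end rotations:
  span XY: point load 18 at a = 4.75: Pab(L + a)/(6LEI) = 101.5/EI
  span YZ: point load 157 at a = 2.17: Pab(L + b)/(6LEI) = 409.6/EI
  span YZ: UDL 41: wL³/(24EI) = 469.2/EI
  relative rotation θ_0 = (101.5 + 878.8)/EI = 980.3/EI
A unit hogging moment at Y produces rotation L₁/(3EI) + L₂/(3EI) = 5.333/EI.
Compatibility: M_Y·(L₁+L₂)/(3EI) = θ_0, giving M_Y = 183.8 kN·m (hogging).
Span XY, ΣM about X with M_Y applied at Y: R_Y^{XY}·9.5 = 85.5 + 183.8, so R_Y^{XY} = 28.35 kN and R_X = 18 − 28.35 = -10.35 kN.
Span YZ, ΣM about Z: R_Y^{YZ}·6.5 = 1546 + 183.8, so R_Y^{YZ} = 266.1 kN and R_Z = 423.5 − 266.1 = 157.4 kN.
R_Y = 28.35 + 266.1 = 294.5 kN.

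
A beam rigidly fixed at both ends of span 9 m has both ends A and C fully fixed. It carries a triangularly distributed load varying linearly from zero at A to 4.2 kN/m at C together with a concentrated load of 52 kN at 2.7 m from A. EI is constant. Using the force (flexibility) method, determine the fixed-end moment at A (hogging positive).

Release both end moments; the primary structure is a simply-supported span AC with redundants M_A and M_C.
Simple-span end rotations at A and C under the given loads:
  at A: triangular load, peak 4.2: 7w₀L³/(360EI) = 59.53/EI
  at C: triangular load, peak 4.2: w₀L³/(45EI) = 68.04/EI
  at A: point load 52 at a = 2.7: Pab(L + b)/(6LEI) = 250.6/EI
  at C: point load 52 at a = 2.7: Pab(L + a)/(6LEI) = 191.6/EI
  θ_A0 = 310.1/EI,  θ_C0 = 259.7/EI
Flexibility coefficients: a unit moment at one end gives L/(3EI) there and L/(6EI) at the far end, so f₁₁ = f₂₂ = 3/EI and f₁₂ = f₂₁ = 1.5/EI.
Compatibility — zero rotation at each built-in end:
  3 M_A + 1.5 M_C = 310.1
  1.5 M_A + 3 M_C = 259.7
Solving the pair gives M_A = 80.14 kN·m and M_C = 46.49 kN·m (hogging).

M_A = 80.14 kN·m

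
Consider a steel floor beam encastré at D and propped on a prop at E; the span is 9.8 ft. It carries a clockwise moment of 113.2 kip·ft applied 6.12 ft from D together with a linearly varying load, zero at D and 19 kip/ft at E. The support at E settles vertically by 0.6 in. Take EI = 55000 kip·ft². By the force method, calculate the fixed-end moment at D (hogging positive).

M_D = 159.7 kip·ft

Choose R_E as the redundant. The primary structure is the cantilever fixed at D.
Free-end deflection of the primary structure under the applied loading (downward +):
  clockwise couple 113.2 at a = 6.12: M₀a(2L − a)/(2EI) = 4669/EI
  triangular load, peak 19 at the free end: 11w₀L⁴/(120EI) = 16065/EI
  δ_0 = 20734/EI
Tip deflection under a unit load at E: L³/(3EI) = 313.7/EI.
With EI = 55000 kip·ft²: δ_0 = 0.37698 ft and δ_{EE} = 0.005704 ft/kip.
Compatibility — the beam at E must follow the support down by 0.05 ft: δ_0 − R_E·δ_{EE} = 0.05, so R_E = (0.37698 − 0.05)/0.005704 = 57.32 kip.
Moment equilibrium about D: M_D = Σ(load moments about D) − R_E·L = 721.5 − 57.32×9.8 = 159.7 kip·ft.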